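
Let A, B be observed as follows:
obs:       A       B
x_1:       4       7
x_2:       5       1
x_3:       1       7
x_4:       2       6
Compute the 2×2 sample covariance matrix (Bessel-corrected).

Step 1 — column means:
  mean(A) = (4 + 5 + 1 + 2) / 4 = 12/4 = 3
  mean(B) = (7 + 1 + 7 + 6) / 4 = 21/4 = 5.25

Step 2 — sample covariance S[i,j] = (1/(n-1)) · Σ_k (x_{k,i} - mean_i) · (x_{k,j} - mean_j), with n-1 = 3.
  S[A,A] = ((1)·(1) + (2)·(2) + (-2)·(-2) + (-1)·(-1)) / 3 = 10/3 = 3.3333
  S[A,B] = ((1)·(1.75) + (2)·(-4.25) + (-2)·(1.75) + (-1)·(0.75)) / 3 = -11/3 = -3.6667
  S[B,B] = ((1.75)·(1.75) + (-4.25)·(-4.25) + (1.75)·(1.75) + (0.75)·(0.75)) / 3 = 24.75/3 = 8.25

S is symmetric (S[j,i] = S[i,j]). Assembling:

S = [[3.3333, -3.6667],
 [-3.6667, 8.25]]


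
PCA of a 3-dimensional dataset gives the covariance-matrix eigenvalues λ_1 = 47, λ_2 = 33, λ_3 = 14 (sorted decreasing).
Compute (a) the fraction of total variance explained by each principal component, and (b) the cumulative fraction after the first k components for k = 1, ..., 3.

Step 1 — total variance = trace(Sigma) = Σ λ_i = 47 + 33 + 14 = 94.

Step 2 — fraction explained by component i = λ_i / Σ λ:
  PC1: 47/94 = 0.5
  PC2: 33/94 = 0.3511
  PC3: 14/94 = 0.1489

Step 3 — cumulative fraction after k components = (λ_1 + ... + λ_k) / Σ λ:
  k = 1: 47/94 = 0.5
  k = 2: (47 + 33)/94 = 80/94 = 0.8511
  k = 3: (47 + 33 + 14)/94 = 94/94 = 1

Summary (fraction, with percent):

explained: PC1 0.5 (50%), PC2 0.3511 (35.11%), PC3 0.1489 (14.89%);  cumulative: 0.5, 0.8511, 1


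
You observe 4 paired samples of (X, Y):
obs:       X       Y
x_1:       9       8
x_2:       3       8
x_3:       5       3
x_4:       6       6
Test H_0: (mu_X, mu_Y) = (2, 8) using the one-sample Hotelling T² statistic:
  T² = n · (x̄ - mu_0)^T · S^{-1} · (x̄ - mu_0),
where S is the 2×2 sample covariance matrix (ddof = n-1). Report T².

Step 1 — sample mean vector:
  mean(X) = (9 + 3 + 5 + 6) / 4 = 23/4 = 5.75
  mean(Y) = (8 + 8 + 3 + 6) / 4 = 25/4 = 6.25
  x̄ = (5.75, 6.25),  deviation x̄ - mu_0 = (5.75, 6.25) - (2, 8) = (3.75, -1.75).

Step 2 — sample covariance matrix, S[i,j] = (1/(n-1)) · Σ_k (x_{k,i} - mean_i) · (x_{k,j} - mean_j), divisor n-1 = 3:
  S[X,X] = ((3.25)·(3.25) + (-2.75)·(-2.75) + (-0.75)·(-0.75) + (0.25)·(0.25)) / 3 = 18.75/3 = 6.25
  S[X,Y] = ((3.25)·(1.75) + (-2.75)·(1.75) + (-0.75)·(-3.25) + (0.25)·(-0.25)) / 3 = 3.25/3 = 1.0833
  S[Y,Y] = ((1.75)·(1.75) + (1.75)·(1.75) + (-3.25)·(-3.25) + (-0.25)·(-0.25)) / 3 = 16.75/3 = 5.5833
  S = [[6.25, 1.0833],
 [1.0833, 5.5833]].

Step 3 — invert S. det(S) = 6.25·5.5833 - (1.0833)² = 33.7222.
  S^{-1} = (1/det) · [[d, -b], [-b, a]] = [[0.1656, -0.0321],
 [-0.0321, 0.1853]].

Step 4 — quadratic form (x̄ - mu_0)^T · S^{-1} · (x̄ - mu_0):
  S^{-1} · (x̄ - mu_0) = (0.6771, -0.4448),
  (x̄ - mu_0)^T · [...] = (3.75)·(0.6771) + (-1.75)·(-0.4448) = 3.3175.

Step 5 — scale by n: T² = 4 · 3.3175 = 13.2702.

T² ≈ 13.2702


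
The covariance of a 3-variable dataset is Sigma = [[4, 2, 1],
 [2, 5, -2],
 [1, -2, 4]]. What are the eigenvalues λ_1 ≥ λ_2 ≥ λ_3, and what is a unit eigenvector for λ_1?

Step 1 — characteristic polynomial p(λ) = det(λI - Sigma) = λ³ - tr·λ² + c_1·λ - det, where tr = trace, c_1 = sum of the principal 2×2 minors, det = det(Sigma):
  tr = 4 + 5 + 4 = 13,
  c_1 = (4·5 - (2)²) + (4·4 - (1)²) + (5·4 - (-2)²) = 16 + 15 + 16 = 47,
  det = 4·(5·4 - (-2)²) - (2)·((2)·4 - (-2)·(1)) + (1)·((2)·(-2) - 5·(1)) = 4·(16) - (2)·(10) + (1)·(-9) = 35.
  So p(λ) = λ³ - 13λ² + 47λ - 35.
Step 2 — look for an integer root (rational root theorem: any rational root is an integer divisor of 35). Testing λ = 1:
  p(1) = 1 - 13 + 47 - 35 = 0  ✓
  Dividing out (λ - 1): p(λ) = (λ - 1)(λ² - 12λ + 35).
Step 3 — remaining eigenvalues from the quadratic λ² - 12λ + 35 = 0:
  Δ = 12² - 4·35 = 144 - 140 = 4,  λ = (12 ± √4)/2 = (12 ± 2)/2 = 7 or 5.
  Sorted: λ_1 = 7,  λ_2 = 5,  λ_3 = 1  (check: sum = 13 = tr ✓).

Step 4 — unit eigenvector for λ_1 = 7: v spans the null space of (Sigma - λ_1 I), whose rows are
  r_1 = (-3, 2, 1),  r_2 = (2, -2, -2),  r_3 = (1, -2, -3).
  v is orthogonal to every row, so take v ∝ r_1 × r_2 = ((2)·(-2) - (1)·(-2), (1)·(2) - (-3)·(-2), (-3)·(-2) - (2)·(2)) = (-2, -4, 2).
  Rescale (divide by 2; multiply by -1 so the first nonzero entry is positive): u = (1, 2, -1).
  ||u|| = √((1)² + (2)² + (-1)²) = √(6) ≈ 2.4495,  v_1 = u/||u|| ≈ (0.4082, 0.8165, -0.4082) (||v_1|| = 1).

λ_1 = 7,  λ_2 = 5,  λ_3 = 1;  v_1 ≈ (0.4082, 0.8165, -0.4082)


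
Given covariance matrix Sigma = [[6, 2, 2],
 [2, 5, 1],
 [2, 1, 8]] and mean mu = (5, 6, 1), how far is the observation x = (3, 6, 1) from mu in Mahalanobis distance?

Step 1 — centre the observation: (x - mu) = (-2, 0, 0).

Step 2 — invert Sigma (cofactor / det for 3×3, or solve directly):
  Sigma^{-1} = [[0.2053, -0.0737, -0.0421],
 [-0.0737, 0.2316, -0.0105],
 [-0.0421, -0.0105, 0.1368]].

Step 3 — form the quadratic (x - mu)^T · Sigma^{-1} · (x - mu):
  Sigma^{-1} · (x - mu) = (-0.4105, 0.1474, 0.0842).
  (x - mu)^T · [Sigma^{-1} · (x - mu)] = (-2)·(-0.4105) + (0)·(0.1474) + (0)·(0.0842) = 0.8211.

Step 4 — take square root: d = √(0.8211) ≈ 0.9061.

d(x, mu) = √(0.8211) ≈ 0.9061


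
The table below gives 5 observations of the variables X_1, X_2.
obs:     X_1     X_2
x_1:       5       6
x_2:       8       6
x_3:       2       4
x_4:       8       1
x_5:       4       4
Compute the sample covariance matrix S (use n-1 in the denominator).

Step 1 — column means:
  mean(X_1) = (5 + 8 + 2 + 8 + 4) / 5 = 27/5 = 5.4
  mean(X_2) = (6 + 6 + 4 + 1 + 4) / 5 = 21/5 = 4.2

Step 2 — sample covariance S[i,j] = (1/(n-1)) · Σ_k (x_{k,i} - mean_i) · (x_{k,j} - mean_j), with n-1 = 4.
  S[X_1,X_1] = ((-0.4)·(-0.4) + (2.6)·(2.6) + (-3.4)·(-3.4) + (2.6)·(2.6) + (-1.4)·(-1.4)) / 4 = 27.2/4 = 6.8
  S[X_1,X_2] = ((-0.4)·(1.8) + (2.6)·(1.8) + (-3.4)·(-0.2) + (2.6)·(-3.2) + (-1.4)·(-0.2)) / 4 = -3.4/4 = -0.85
  S[X_2,X_2] = ((1.8)·(1.8) + (1.8)·(1.8) + (-0.2)·(-0.2) + (-3.2)·(-3.2) + (-0.2)·(-0.2)) / 4 = 16.8/4 = 4.2

S is symmetric (S[j,i] = S[i,j]). Assembling:

S = [[6.8, -0.85],
 [-0.85, 4.2]]


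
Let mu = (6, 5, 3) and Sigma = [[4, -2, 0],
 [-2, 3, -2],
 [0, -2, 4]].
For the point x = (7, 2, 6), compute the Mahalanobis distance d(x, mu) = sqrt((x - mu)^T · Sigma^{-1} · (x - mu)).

Step 1 — centre the observation: (x - mu) = (1, -3, 3).

Step 2 — invert Sigma (cofactor / det for 3×3, or solve directly):
  Sigma^{-1} = [[0.5, 0.5, 0.25],
 [0.5, 1, 0.5],
 [0.25, 0.5, 0.5]].

Step 3 — form the quadratic (x - mu)^T · Sigma^{-1} · (x - mu):
  Sigma^{-1} · (x - mu) = (-0.25, -1, 0.25).
  (x - mu)^T · [Sigma^{-1} · (x - mu)] = (1)·(-0.25) + (-3)·(-1) + (3)·(0.25) = 3.5.

Step 4 — take square root: d = √(3.5) ≈ 1.8708.

d(x, mu) = √(3.5) ≈ 1.8708


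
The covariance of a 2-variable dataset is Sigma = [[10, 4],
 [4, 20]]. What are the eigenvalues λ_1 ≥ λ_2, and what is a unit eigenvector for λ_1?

Step 1 — characteristic polynomial of 2×2 Sigma:
  det(Sigma - λI) = λ² - trace · λ + det = 0.
  trace = 10 + 20 = 30, det = 10·20 - (4)² = 184.
Step 2 — discriminant:
  Δ = trace² - 4·det = 900 - 736 = 164.
Step 3 — eigenvalues:
  λ = (trace ± √Δ)/2 = (30 ± 12.8062)/2,
  λ_1 = 21.4031,  λ_2 = 8.5969.

Step 4 — unit eigenvector for λ_1: solve (Sigma - λ_1 I)v = 0. First row:
  (10 - 21.4031)·v_x + (4)·v_y = 0, i.e. (-11.4031)·v_x + (4)·v_y = 0,
  so v ∝ (b, λ_1 - a) = (4, 11.4031) = u.
  ||u|| = √((4)² + (11.4031)²) = √(146.0312) ≈ 12.0843,
  v_1 = u/||u|| ≈ (0.331, 0.9436) (||v_1|| = 1).

λ_1 = 21.4031,  λ_2 = 8.5969;  v_1 ≈ (0.331, 0.9436)


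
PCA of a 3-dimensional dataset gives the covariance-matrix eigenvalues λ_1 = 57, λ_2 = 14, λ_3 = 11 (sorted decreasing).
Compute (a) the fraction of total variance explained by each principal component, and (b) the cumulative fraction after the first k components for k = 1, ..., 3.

Step 1 — total variance = trace(Sigma) = Σ λ_i = 57 + 14 + 11 = 82.

Step 2 — fraction explained by component i = λ_i / Σ λ:
  PC1: 57/82 = 0.6951
  PC2: 14/82 = 0.1707
  PC3: 11/82 = 0.1341

Step 3 — cumulative fraction after k components = (λ_1 + ... + λ_k) / Σ λ:
  k = 1: 57/82 = 0.6951
  k = 2: (57 + 14)/82 = 71/82 = 0.8659
  k = 3: (57 + 14 + 11)/82 = 82/82 = 1

Summary (fraction, with percent):

explained: PC1 0.6951 (69.51%), PC2 0.1707 (17.07%), PC3 0.1341 (13.41%);  cumulative: 0.6951, 0.8659, 1


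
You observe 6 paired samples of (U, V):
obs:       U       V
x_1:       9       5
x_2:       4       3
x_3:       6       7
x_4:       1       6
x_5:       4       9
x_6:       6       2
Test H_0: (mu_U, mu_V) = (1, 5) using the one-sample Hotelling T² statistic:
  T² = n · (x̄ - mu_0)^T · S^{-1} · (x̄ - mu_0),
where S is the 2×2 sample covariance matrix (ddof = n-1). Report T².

Step 1 — sample mean vector:
  mean(U) = (9 + 4 + 6 + 1 + 4 + 6) / 6 = 30/6 = 5
  mean(V) = (5 + 3 + 7 + 6 + 9 + 2) / 6 = 32/6 = 5.3333
  x̄ = (5, 5.3333),  deviation x̄ - mu_0 = (5, 5.3333) - (1, 5) = (4, 0.3333).

Step 2 — sample covariance matrix, S[i,j] = (1/(n-1)) · Σ_k (x_{k,i} - mean_i) · (x_{k,j} - mean_j), divisor n-1 = 5:
  S[U,U] = ((4)·(4) + (-1)·(-1) + (1)·(1) + (-4)·(-4) + (-1)·(-1) + (1)·(1)) / 5 = 36/5 = 7.2
  S[U,V] = ((4)·(-0.3333) + (-1)·(-2.3333) + (1)·(1.6667) + (-4)·(0.6667) + (-1)·(3.6667) + (1)·(-3.3333)) / 5 = -7/5 = -1.4
  S[V,V] = ((-0.3333)·(-0.3333) + (-2.3333)·(-2.3333) + (1.6667)·(1.6667) + (0.6667)·(0.6667) + (3.6667)·(3.6667) + (-3.3333)·(-3.3333)) / 5 = 33.3333/5 = 6.6667
  S = [[7.2, -1.4],
 [-1.4, 6.6667]].

Step 3 — invert S. det(S) = 7.2·6.6667 - (-1.4)² = 46.04.
  S^{-1} = (1/det) · [[d, -b], [-b, a]] = [[0.1448, 0.0304],
 [0.0304, 0.1564]].

Step 4 — quadratic form (x̄ - mu_0)^T · S^{-1} · (x̄ - mu_0):
  S^{-1} · (x̄ - mu_0) = (0.5893, 0.1738),
  (x̄ - mu_0)^T · [...] = (4)·(0.5893) + (0.3333)·(0.1738) = 2.4153.

Step 5 — scale by n: T² = 6 · 2.4153 = 14.4917.

T² ≈ 14.4917


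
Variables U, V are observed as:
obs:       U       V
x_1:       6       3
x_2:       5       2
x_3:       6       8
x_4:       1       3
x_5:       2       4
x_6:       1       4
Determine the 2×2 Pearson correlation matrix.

Step 1 — column means:
  mean(U) = (6 + 5 + 6 + 1 + 2 + 1) / 6 = 21/6 = 3.5
  mean(V) = (3 + 2 + 8 + 3 + 4 + 4) / 6 = 24/6 = 4

Step 2 — sample variances and covariances s[i,j] = (1/(n-1)) · Σ_k (x_{k,i} - mean_i) · (x_{k,j} - mean_j), with n-1 = 5:
  s[U,U] = ((2.5)·(2.5) + (1.5)·(1.5) + (2.5)·(2.5) + (-2.5)·(-2.5) + (-1.5)·(-1.5) + (-2.5)·(-2.5)) / 5 = 29.5/5 = 5.9
  s[U,V] = ((2.5)·(-1) + (1.5)·(-2) + (2.5)·(4) + (-2.5)·(-1) + (-1.5)·(0) + (-2.5)·(0)) / 5 = 7/5 = 1.4
  s[V,V] = ((-1)·(-1) + (-2)·(-2) + (4)·(4) + (-1)·(-1) + (0)·(0) + (0)·(0)) / 5 = 22/5 = 4.4
  Sample standard deviations s_i = √(s[i,i]):
  s(U) = √(5.9) = 2.429
  s(V) = √(4.4) = 2.0976

Step 3 — r_{ij} = s_{ij} / (s_i · s_j):
  r[U,U] = 1 (diagonal).
  r[U,V] = 1.4 / (2.429 · 2.0976) = 1.4 / 5.0951 = 0.2748
  r[V,V] = 1 (diagonal).

R is symmetric with unit diagonal. Assembling:

R = [[1, 0.2748],
 [0.2748, 1]]


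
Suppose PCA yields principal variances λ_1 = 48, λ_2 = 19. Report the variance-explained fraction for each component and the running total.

Step 1 — total variance = trace(Sigma) = Σ λ_i = 48 + 19 = 67.

Step 2 — fraction explained by component i = λ_i / Σ λ:
  PC1: 48/67 = 0.7164
  PC2: 19/67 = 0.2836

Step 3 — cumulative fraction after k components = (λ_1 + ... + λ_k) / Σ λ:
  k = 1: 48/67 = 0.7164
  k = 2: (48 + 19)/67 = 67/67 = 1

Summary (fraction, with percent):

explained: PC1 0.7164 (71.64%), PC2 0.2836 (28.36%);  cumulative: 0.7164, 1


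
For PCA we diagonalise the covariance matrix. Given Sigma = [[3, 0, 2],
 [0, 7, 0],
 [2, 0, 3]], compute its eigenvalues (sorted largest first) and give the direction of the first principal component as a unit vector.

Step 1 — characteristic polynomial p(λ) = det(λI - Sigma) = λ³ - tr·λ² + c_1·λ - det, where tr = trace, c_1 = sum of the principal 2×2 minors, det = det(Sigma):
  tr = 3 + 7 + 3 = 13,
  c_1 = (3·7 - (0)²) + (3·3 - (2)²) + (7·3 - (0)²) = 21 + 5 + 21 = 47,
  det = 3·(7·3 - (0)²) - (0)·((0)·3 - (0)·(2)) + (2)·((0)·(0) - 7·(2)) = 3·(21) - (0)·(0) + (2)·(-14) = 35.
  So p(λ) = λ³ - 13λ² + 47λ - 35.
Step 2 — look for an integer root (rational root theorem: any rational root is an integer divisor of 35). Testing λ = 1:
  p(1) = 1 - 13 + 47 - 35 = 0  ✓
  Dividing out (λ - 1): p(λ) = (λ - 1)(λ² - 12λ + 35).
Step 3 — remaining eigenvalues from the quadratic λ² - 12λ + 35 = 0:
  Δ = 12² - 4·35 = 144 - 140 = 4,  λ = (12 ± √4)/2 = (12 ± 2)/2 = 7 or 5.
  Sorted: λ_1 = 7,  λ_2 = 5,  λ_3 = 1  (check: sum = 13 = tr ✓).

Step 4 — unit eigenvector for λ_1 = 7: v spans the null space of (Sigma - λ_1 I), whose rows are
  r_1 = (-4, 0, 2),  r_2 = (0, 0, 0),  r_3 = (2, 0, -4).
  v is orthogonal to every row, so take v ∝ r_1 × r_3 = ((0)·(-4) - (2)·(0), (2)·(2) - (-4)·(-4), (-4)·(0) - (0)·(2)) = (0, -12, 0).
  Rescale (divide by 12; multiply by -1 so the first nonzero entry is positive): u = (0, 1, 0).
  ||u|| = √((0)² + (1)² + (0)²) = √(1) = 1,  v_1 = u/||u|| ≈ (0, 1, 0) (||v_1|| = 1).

λ_1 = 7,  λ_2 = 5,  λ_3 = 1;  v_1 ≈ (0, 1, 0)


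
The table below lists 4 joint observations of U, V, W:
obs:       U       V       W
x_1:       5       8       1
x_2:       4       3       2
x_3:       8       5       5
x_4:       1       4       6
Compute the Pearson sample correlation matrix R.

Step 1 — column means:
  mean(U) = (5 + 4 + 8 + 1) / 4 = 18/4 = 4.5
  mean(V) = (8 + 3 + 5 + 4) / 4 = 20/4 = 5
  mean(W) = (1 + 2 + 5 + 6) / 4 = 14/4 = 3.5

Step 2 — sample variances and covariances s[i,j] = (1/(n-1)) · Σ_k (x_{k,i} - mean_i) · (x_{k,j} - mean_j), with n-1 = 3:
  s[U,U] = ((0.5)·(0.5) + (-0.5)·(-0.5) + (3.5)·(3.5) + (-3.5)·(-3.5)) / 3 = 25/3 = 8.3333
  s[U,V] = ((0.5)·(3) + (-0.5)·(-2) + (3.5)·(0) + (-3.5)·(-1)) / 3 = 6/3 = 2
  s[U,W] = ((0.5)·(-2.5) + (-0.5)·(-1.5) + (3.5)·(1.5) + (-3.5)·(2.5)) / 3 = -4/3 = -1.3333
  s[V,V] = ((3)·(3) + (-2)·(-2) + (0)·(0) + (-1)·(-1)) / 3 = 14/3 = 4.6667
  s[V,W] = ((3)·(-2.5) + (-2)·(-1.5) + (0)·(1.5) + (-1)·(2.5)) / 3 = -7/3 = -2.3333
  s[W,W] = ((-2.5)·(-2.5) + (-1.5)·(-1.5) + (1.5)·(1.5) + (2.5)·(2.5)) / 3 = 17/3 = 5.6667
  Sample standard deviations s_i = √(s[i,i]):
  s(U) = √(8.3333) = 2.8868
  s(V) = √(4.6667) = 2.1602
  s(W) = √(5.6667) = 2.3805

Step 3 — r_{ij} = s_{ij} / (s_i · s_j):
  r[U,U] = 1 (diagonal).
  r[U,V] = 2 / (2.8868 · 2.1602) = 2 / 6.2361 = 0.3207
  r[U,W] = -1.3333 / (2.8868 · 2.3805) = -1.3333 / 6.8718 = -0.194
  r[V,V] = 1 (diagonal).
  r[V,W] = -2.3333 / (2.1602 · 2.3805) = -2.3333 / 5.1424 = -0.4537
  r[W,W] = 1 (diagonal).

R is symmetric with unit diagonal. Assembling:

R = [[1, 0.3207, -0.194],
 [0.3207, 1, -0.4537],
 [-0.194, -0.4537, 1]]


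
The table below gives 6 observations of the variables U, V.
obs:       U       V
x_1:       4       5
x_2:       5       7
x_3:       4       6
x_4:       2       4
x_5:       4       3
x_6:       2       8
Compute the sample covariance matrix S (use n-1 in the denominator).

Step 1 — column means:
  mean(U) = (4 + 5 + 4 + 2 + 4 + 2) / 6 = 21/6 = 3.5
  mean(V) = (5 + 7 + 6 + 4 + 3 + 8) / 6 = 33/6 = 5.5

Step 2 — sample covariance S[i,j] = (1/(n-1)) · Σ_k (x_{k,i} - mean_i) · (x_{k,j} - mean_j), with n-1 = 5.
  S[U,U] = ((0.5)·(0.5) + (1.5)·(1.5) + (0.5)·(0.5) + (-1.5)·(-1.5) + (0.5)·(0.5) + (-1.5)·(-1.5)) / 5 = 7.5/5 = 1.5
  S[U,V] = ((0.5)·(-0.5) + (1.5)·(1.5) + (0.5)·(0.5) + (-1.5)·(-1.5) + (0.5)·(-2.5) + (-1.5)·(2.5)) / 5 = -0.5/5 = -0.1
  S[V,V] = ((-0.5)·(-0.5) + (1.5)·(1.5) + (0.5)·(0.5) + (-1.5)·(-1.5) + (-2.5)·(-2.5) + (2.5)·(2.5)) / 5 = 17.5/5 = 3.5

S is symmetric (S[j,i] = S[i,j]). Assembling:

S = [[1.5, -0.1],
 [-0.1, 3.5]]


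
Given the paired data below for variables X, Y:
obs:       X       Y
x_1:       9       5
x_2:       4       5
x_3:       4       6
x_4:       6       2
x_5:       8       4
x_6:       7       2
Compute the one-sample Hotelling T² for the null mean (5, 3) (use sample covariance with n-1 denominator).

Step 1 — sample mean vector:
  mean(X) = (9 + 4 + 4 + 6 + 8 + 7) / 6 = 38/6 = 6.3333
  mean(Y) = (5 + 5 + 6 + 2 + 4 + 2) / 6 = 24/6 = 4
  x̄ = (6.3333, 4),  deviation x̄ - mu_0 = (6.3333, 4) - (5, 3) = (1.3333, 1).

Step 2 — sample covariance matrix, S[i,j] = (1/(n-1)) · Σ_k (x_{k,i} - mean_i) · (x_{k,j} - mean_j), divisor n-1 = 5:
  S[X,X] = ((2.6667)·(2.6667) + (-2.3333)·(-2.3333) + (-2.3333)·(-2.3333) + (-0.3333)·(-0.3333) + (1.6667)·(1.6667) + (0.6667)·(0.6667)) / 5 = 21.3333/5 = 4.2667
  S[X,Y] = ((2.6667)·(1) + (-2.3333)·(1) + (-2.3333)·(2) + (-0.3333)·(-2) + (1.6667)·(0) + (0.6667)·(-2)) / 5 = -5/5 = -1
  S[Y,Y] = ((1)·(1) + (1)·(1) + (2)·(2) + (-2)·(-2) + (0)·(0) + (-2)·(-2)) / 5 = 14/5 = 2.8
  S = [[4.2667, -1],
 [-1, 2.8]].

Step 3 — invert S. det(S) = 4.2667·2.8 - (-1)² = 10.9467.
  S^{-1} = (1/det) · [[d, -b], [-b, a]] = [[0.2558, 0.0914],
 [0.0914, 0.3898]].

Step 4 — quadratic form (x̄ - mu_0)^T · S^{-1} · (x̄ - mu_0):
  S^{-1} · (x̄ - mu_0) = (0.4324, 0.5116),
  (x̄ - mu_0)^T · [...] = (1.3333)·(0.4324) + (1)·(0.5116) = 1.0881.

Step 5 — scale by n: T² = 6 · 1.0881 = 6.5286.

T² ≈ 6.5286


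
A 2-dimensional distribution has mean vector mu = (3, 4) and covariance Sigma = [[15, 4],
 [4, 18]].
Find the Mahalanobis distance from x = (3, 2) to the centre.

Step 1 — centre the observation: (x - mu) = (0, -2).

Step 2 — invert Sigma. det(Sigma) = 15·18 - (4)² = 254.
  Sigma^{-1} = (1/det) · [[d, -b], [-b, a]] = [[0.0709, -0.0157],
 [-0.0157, 0.0591]].

Step 3 — form the quadratic (x - mu)^T · Sigma^{-1} · (x - mu):
  Sigma^{-1} · (x - mu) = (0.0315, -0.1181).
  (x - mu)^T · [Sigma^{-1} · (x - mu)] = (0)·(0.0315) + (-2)·(-0.1181) = 0.2362.

Step 4 — take square root: d = √(0.2362) ≈ 0.486.

d(x, mu) = √(0.2362) ≈ 0.486


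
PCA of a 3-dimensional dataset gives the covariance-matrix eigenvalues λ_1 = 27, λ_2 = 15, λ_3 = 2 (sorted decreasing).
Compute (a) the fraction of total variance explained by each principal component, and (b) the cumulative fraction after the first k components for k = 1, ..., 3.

Step 1 — total variance = trace(Sigma) = Σ λ_i = 27 + 15 + 2 = 44.

Step 2 — fraction explained by component i = λ_i / Σ λ:
  PC1: 27/44 = 0.6136
  PC2: 15/44 = 0.3409
  PC3: 2/44 = 0.0455

Step 3 — cumulative fraction after k components = (λ_1 + ... + λ_k) / Σ λ:
  k = 1: 27/44 = 0.6136
  k = 2: (27 + 15)/44 = 42/44 = 0.9545
  k = 3: (27 + 15 + 2)/44 = 44/44 = 1

Summary (fraction, with percent):

explained: PC1 0.6136 (61.36%), PC2 0.3409 (34.09%), PC3 0.0455 (4.55%);  cumulative: 0.6136, 0.9545, 1


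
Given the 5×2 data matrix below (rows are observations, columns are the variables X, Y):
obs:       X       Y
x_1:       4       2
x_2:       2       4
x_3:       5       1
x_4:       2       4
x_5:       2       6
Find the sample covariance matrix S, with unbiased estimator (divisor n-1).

Step 1 — column means:
  mean(X) = (4 + 2 + 5 + 2 + 2) / 5 = 15/5 = 3
  mean(Y) = (2 + 4 + 1 + 4 + 6) / 5 = 17/5 = 3.4

Step 2 — sample covariance S[i,j] = (1/(n-1)) · Σ_k (x_{k,i} - mean_i) · (x_{k,j} - mean_j), with n-1 = 4.
  S[X,X] = ((1)·(1) + (-1)·(-1) + (2)·(2) + (-1)·(-1) + (-1)·(-1)) / 4 = 8/4 = 2
  S[X,Y] = ((1)·(-1.4) + (-1)·(0.6) + (2)·(-2.4) + (-1)·(0.6) + (-1)·(2.6)) / 4 = -10/4 = -2.5
  S[Y,Y] = ((-1.4)·(-1.4) + (0.6)·(0.6) + (-2.4)·(-2.4) + (0.6)·(0.6) + (2.6)·(2.6)) / 4 = 15.2/4 = 3.8

S is symmetric (S[j,i] = S[i,j]). Assembling:

S = [[2, -2.5],
 [-2.5, 3.8]]


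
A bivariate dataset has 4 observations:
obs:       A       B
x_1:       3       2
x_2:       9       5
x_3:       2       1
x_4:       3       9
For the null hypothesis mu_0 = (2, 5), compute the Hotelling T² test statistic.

Step 1 — sample mean vector:
  mean(A) = (3 + 9 + 2 + 3) / 4 = 17/4 = 4.25
  mean(B) = (2 + 5 + 1 + 9) / 4 = 17/4 = 4.25
  x̄ = (4.25, 4.25),  deviation x̄ - mu_0 = (4.25, 4.25) - (2, 5) = (2.25, -0.75).

Step 2 — sample covariance matrix, S[i,j] = (1/(n-1)) · Σ_k (x_{k,i} - mean_i) · (x_{k,j} - mean_j), divisor n-1 = 3:
  S[A,A] = ((-1.25)·(-1.25) + (4.75)·(4.75) + (-2.25)·(-2.25) + (-1.25)·(-1.25)) / 3 = 30.75/3 = 10.25
  S[A,B] = ((-1.25)·(-2.25) + (4.75)·(0.75) + (-2.25)·(-3.25) + (-1.25)·(4.75)) / 3 = 7.75/3 = 2.5833
  S[B,B] = ((-2.25)·(-2.25) + (0.75)·(0.75) + (-3.25)·(-3.25) + (4.75)·(4.75)) / 3 = 38.75/3 = 12.9167
  S = [[10.25, 2.5833],
 [2.5833, 12.9167]].

Step 3 — invert S. det(S) = 10.25·12.9167 - (2.5833)² = 125.7222.
  S^{-1} = (1/det) · [[d, -b], [-b, a]] = [[0.1027, -0.0205],
 [-0.0205, 0.0815]].

Step 4 — quadratic form (x̄ - mu_0)^T · S^{-1} · (x̄ - mu_0):
  S^{-1} · (x̄ - mu_0) = (0.2466, -0.1074),
  (x̄ - mu_0)^T · [...] = (2.25)·(0.2466) + (-0.75)·(-0.1074) = 0.6353.

Step 5 — scale by n: T² = 4 · 0.6353 = 2.5413.

T² ≈ 2.5413


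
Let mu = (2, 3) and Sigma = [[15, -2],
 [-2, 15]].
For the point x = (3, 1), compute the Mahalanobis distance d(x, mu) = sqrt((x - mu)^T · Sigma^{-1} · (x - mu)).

Step 1 — centre the observation: (x - mu) = (1, -2).

Step 2 — invert Sigma. det(Sigma) = 15·15 - (-2)² = 221.
  Sigma^{-1} = (1/det) · [[d, -b], [-b, a]] = [[0.0679, 0.009],
 [0.009, 0.0679]].

Step 3 — form the quadratic (x - mu)^T · Sigma^{-1} · (x - mu):
  Sigma^{-1} · (x - mu) = (0.0498, -0.1267).
  (x - mu)^T · [Sigma^{-1} · (x - mu)] = (1)·(0.0498) + (-2)·(-0.1267) = 0.3032.

Step 4 — take square root: d = √(0.3032) ≈ 0.5506.

d(x, mu) = √(0.3032) ≈ 0.5506


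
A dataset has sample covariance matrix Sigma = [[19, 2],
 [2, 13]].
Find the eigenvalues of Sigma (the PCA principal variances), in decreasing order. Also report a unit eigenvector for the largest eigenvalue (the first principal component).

Step 1 — characteristic polynomial of 2×2 Sigma:
  det(Sigma - λI) = λ² - trace · λ + det = 0.
  trace = 19 + 13 = 32, det = 19·13 - (2)² = 243.
Step 2 — discriminant:
  Δ = trace² - 4·det = 1024 - 972 = 52.
Step 3 — eigenvalues:
  λ = (trace ± √Δ)/2 = (32 ± 7.2111)/2,
  λ_1 = 19.6056,  λ_2 = 12.3944.

Step 4 — unit eigenvector for λ_1: solve (Sigma - λ_1 I)v = 0. First row:
  (19 - 19.6056)·v_x + (2)·v_y = 0, i.e. (-0.6056)·v_x + (2)·v_y = 0,
  so v ∝ (b, λ_1 - a) = (2, 0.6056) = u.
  ||u|| = √((2)² + (0.6056)²) = √(4.3667) ≈ 2.0897,
  v_1 = u/||u|| ≈ (0.9571, 0.2898) (||v_1|| = 1).

λ_1 = 19.6056,  λ_2 = 12.3944;  v_1 ≈ (0.9571, 0.2898)


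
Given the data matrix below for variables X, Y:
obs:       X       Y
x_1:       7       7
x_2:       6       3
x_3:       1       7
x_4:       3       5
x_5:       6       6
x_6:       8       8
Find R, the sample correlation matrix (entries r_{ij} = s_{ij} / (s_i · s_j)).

Step 1 — column means:
  mean(X) = (7 + 6 + 1 + 3 + 6 + 8) / 6 = 31/6 = 5.1667
  mean(Y) = (7 + 3 + 7 + 5 + 6 + 8) / 6 = 36/6 = 6

Step 2 — sample variances and covariances s[i,j] = (1/(n-1)) · Σ_k (x_{k,i} - mean_i) · (x_{k,j} - mean_j), with n-1 = 5:
  s[X,X] = ((1.8333)·(1.8333) + (0.8333)·(0.8333) + (-4.1667)·(-4.1667) + (-2.1667)·(-2.1667) + (0.8333)·(0.8333) + (2.8333)·(2.8333)) / 5 = 34.8333/5 = 6.9667
  s[X,Y] = ((1.8333)·(1) + (0.8333)·(-3) + (-4.1667)·(1) + (-2.1667)·(-1) + (0.8333)·(0) + (2.8333)·(2)) / 5 = 3/5 = 0.6
  s[Y,Y] = ((1)·(1) + (-3)·(-3) + (1)·(1) + (-1)·(-1) + (0)·(0) + (2)·(2)) / 5 = 16/5 = 3.2
  Sample standard deviations s_i = √(s[i,i]):
  s(X) = √(6.9667) = 2.6394
  s(Y) = √(3.2) = 1.7889

Step 3 — r_{ij} = s_{ij} / (s_i · s_j):
  r[X,X] = 1 (diagonal).
  r[X,Y] = 0.6 / (2.6394 · 1.7889) = 0.6 / 4.7216 = 0.1271
  r[Y,Y] = 1 (diagonal).

R is symmetric with unit diagonal. Assembling:

R = [[1, 0.1271],
 [0.1271, 1]]


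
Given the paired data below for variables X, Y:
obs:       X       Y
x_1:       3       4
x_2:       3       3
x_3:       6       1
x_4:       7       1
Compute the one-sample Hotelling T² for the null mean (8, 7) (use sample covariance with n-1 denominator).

Step 1 — sample mean vector:
  mean(X) = (3 + 3 + 6 + 7) / 4 = 19/4 = 4.75
  mean(Y) = (4 + 3 + 1 + 1) / 4 = 9/4 = 2.25
  x̄ = (4.75, 2.25),  deviation x̄ - mu_0 = (4.75, 2.25) - (8, 7) = (-3.25, -4.75).

Step 2 — sample covariance matrix, S[i,j] = (1/(n-1)) · Σ_k (x_{k,i} - mean_i) · (x_{k,j} - mean_j), divisor n-1 = 3:
  S[X,X] = ((-1.75)·(-1.75) + (-1.75)·(-1.75) + (1.25)·(1.25) + (2.25)·(2.25)) / 3 = 12.75/3 = 4.25
  S[X,Y] = ((-1.75)·(1.75) + (-1.75)·(0.75) + (1.25)·(-1.25) + (2.25)·(-1.25)) / 3 = -8.75/3 = -2.9167
  S[Y,Y] = ((1.75)·(1.75) + (0.75)·(0.75) + (-1.25)·(-1.25) + (-1.25)·(-1.25)) / 3 = 6.75/3 = 2.25
  S = [[4.25, -2.9167],
 [-2.9167, 2.25]].

Step 3 — invert S. det(S) = 4.25·2.25 - (-2.9167)² = 1.0556.
  S^{-1} = (1/det) · [[d, -b], [-b, a]] = [[2.1316, 2.7632],
 [2.7632, 4.0263]].

Step 4 — quadratic form (x̄ - mu_0)^T · S^{-1} · (x̄ - mu_0):
  S^{-1} · (x̄ - mu_0) = (-20.0526, -28.1053),
  (x̄ - mu_0)^T · [...] = (-3.25)·(-20.0526) + (-4.75)·(-28.1053) = 198.6711.

Step 5 — scale by n: T² = 4 · 198.6711 = 794.6842.

T² ≈ 794.6842


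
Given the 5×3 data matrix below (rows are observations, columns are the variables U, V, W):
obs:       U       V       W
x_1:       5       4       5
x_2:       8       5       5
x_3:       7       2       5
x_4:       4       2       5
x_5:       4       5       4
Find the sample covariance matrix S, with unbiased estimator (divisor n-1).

Step 1 — column means:
  mean(U) = (5 + 8 + 7 + 4 + 4) / 5 = 28/5 = 5.6
  mean(V) = (4 + 5 + 2 + 2 + 5) / 5 = 18/5 = 3.6
  mean(W) = (5 + 5 + 5 + 5 + 4) / 5 = 24/5 = 4.8

Step 2 — sample covariance S[i,j] = (1/(n-1)) · Σ_k (x_{k,i} - mean_i) · (x_{k,j} - mean_j), with n-1 = 4.
  S[U,U] = ((-0.6)·(-0.6) + (2.4)·(2.4) + (1.4)·(1.4) + (-1.6)·(-1.6) + (-1.6)·(-1.6)) / 4 = 13.2/4 = 3.3
  S[U,V] = ((-0.6)·(0.4) + (2.4)·(1.4) + (1.4)·(-1.6) + (-1.6)·(-1.6) + (-1.6)·(1.4)) / 4 = 1.2/4 = 0.3
  S[U,W] = ((-0.6)·(0.2) + (2.4)·(0.2) + (1.4)·(0.2) + (-1.6)·(0.2) + (-1.6)·(-0.8)) / 4 = 1.6/4 = 0.4
  S[V,V] = ((0.4)·(0.4) + (1.4)·(1.4) + (-1.6)·(-1.6) + (-1.6)·(-1.6) + (1.4)·(1.4)) / 4 = 9.2/4 = 2.3
  S[V,W] = ((0.4)·(0.2) + (1.4)·(0.2) + (-1.6)·(0.2) + (-1.6)·(0.2) + (1.4)·(-0.8)) / 4 = -1.4/4 = -0.35
  S[W,W] = ((0.2)·(0.2) + (0.2)·(0.2) + (0.2)·(0.2) + (0.2)·(0.2) + (-0.8)·(-0.8)) / 4 = 0.8/4 = 0.2

S is symmetric (S[j,i] = S[i,j]). Assembling:

S = [[3.3, 0.3, 0.4],
 [0.3, 2.3, -0.35],
 [0.4, -0.35, 0.2]]


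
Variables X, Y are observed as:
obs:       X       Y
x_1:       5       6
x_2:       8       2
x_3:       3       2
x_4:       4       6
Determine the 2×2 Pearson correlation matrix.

Step 1 — column means:
  mean(X) = (5 + 8 + 3 + 4) / 4 = 20/4 = 5
  mean(Y) = (6 + 2 + 2 + 6) / 4 = 16/4 = 4

Step 2 — sample variances and covariances s[i,j] = (1/(n-1)) · Σ_k (x_{k,i} - mean_i) · (x_{k,j} - mean_j), with n-1 = 3:
  s[X,X] = ((0)·(0) + (3)·(3) + (-2)·(-2) + (-1)·(-1)) / 3 = 14/3 = 4.6667
  s[X,Y] = ((0)·(2) + (3)·(-2) + (-2)·(-2) + (-1)·(2)) / 3 = -4/3 = -1.3333
  s[Y,Y] = ((2)·(2) + (-2)·(-2) + (-2)·(-2) + (2)·(2)) / 3 = 16/3 = 5.3333
  Sample standard deviations s_i = √(s[i,i]):
  s(X) = √(4.6667) = 2.1602
  s(Y) = √(5.3333) = 2.3094

Step 3 — r_{ij} = s_{ij} / (s_i · s_j):
  r[X,X] = 1 (diagonal).
  r[X,Y] = -1.3333 / (2.1602 · 2.3094) = -1.3333 / 4.9889 = -0.2673
  r[Y,Y] = 1 (diagonal).

R is symmetric with unit diagonal. Assembling:

R = [[1, -0.2673],
 [-0.2673, 1]]


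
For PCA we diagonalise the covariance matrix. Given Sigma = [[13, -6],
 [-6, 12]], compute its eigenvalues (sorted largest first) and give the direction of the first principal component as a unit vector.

Step 1 — characteristic polynomial of 2×2 Sigma:
  det(Sigma - λI) = λ² - trace · λ + det = 0.
  trace = 13 + 12 = 25, det = 13·12 - (-6)² = 120.
Step 2 — discriminant:
  Δ = trace² - 4·det = 625 - 480 = 145.
Step 3 — eigenvalues:
  λ = (trace ± √Δ)/2 = (25 ± 12.0416)/2,
  λ_1 = 18.5208,  λ_2 = 6.4792.

Step 4 — unit eigenvector for λ_1: solve (Sigma - λ_1 I)v = 0. First row:
  (13 - 18.5208)·v_x + (-6)·v_y = 0, i.e. (-5.5208)·v_x + (-6)·v_y = 0,
  so v ∝ (b, λ_1 - a) = (-6, 5.5208); multiply by -1 so the first entry is positive: u = (6, -5.5208).
  ||u|| = √((6)² + (-5.5208)²) = √(66.4792) ≈ 8.1535,
  v_1 = u/||u|| ≈ (0.7359, -0.6771) (||v_1|| = 1).

λ_1 = 18.5208,  λ_2 = 6.4792;  v_1 ≈ (0.7359, -0.6771)


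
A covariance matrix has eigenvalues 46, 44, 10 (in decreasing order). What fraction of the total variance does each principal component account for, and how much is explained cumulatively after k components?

Step 1 — total variance = trace(Sigma) = Σ λ_i = 46 + 44 + 10 = 100.

Step 2 — fraction explained by component i = λ_i / Σ λ:
  PC1: 46/100 = 0.46
  PC2: 44/100 = 0.44
  PC3: 10/100 = 0.1

Step 3 — cumulative fraction after k components = (λ_1 + ... + λ_k) / Σ λ:
  k = 1: 46/100 = 0.46
  k = 2: (46 + 44)/100 = 90/100 = 0.9
  k = 3: (46 + 44 + 10)/100 = 100/100 = 1

Summary (fraction, with percent):

explained: PC1 0.46 (46%), PC2 0.44 (44%), PC3 0.1 (10%);  cumulative: 0.46, 0.9, 1


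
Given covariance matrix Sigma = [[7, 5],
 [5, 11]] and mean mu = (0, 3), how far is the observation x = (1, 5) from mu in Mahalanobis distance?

Step 1 — centre the observation: (x - mu) = (1, 2).

Step 2 — invert Sigma. det(Sigma) = 7·11 - (5)² = 52.
  Sigma^{-1} = (1/det) · [[d, -b], [-b, a]] = [[0.2115, -0.0962],
 [-0.0962, 0.1346]].

Step 3 — form the quadratic (x - mu)^T · Sigma^{-1} · (x - mu):
  Sigma^{-1} · (x - mu) = (0.0192, 0.1731).
  (x - mu)^T · [Sigma^{-1} · (x - mu)] = (1)·(0.0192) + (2)·(0.1731) = 0.3654.

Step 4 — take square root: d = √(0.3654) ≈ 0.6045.

d(x, mu) = √(0.3654) ≈ 0.6045


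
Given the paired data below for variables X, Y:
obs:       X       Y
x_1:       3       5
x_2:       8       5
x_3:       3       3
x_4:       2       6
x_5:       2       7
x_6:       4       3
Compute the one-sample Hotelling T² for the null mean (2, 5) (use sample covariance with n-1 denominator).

Step 1 — sample mean vector:
  mean(X) = (3 + 8 + 3 + 2 + 2 + 4) / 6 = 22/6 = 3.6667
  mean(Y) = (5 + 5 + 3 + 6 + 7 + 3) / 6 = 29/6 = 4.8333
  x̄ = (3.6667, 4.8333),  deviation x̄ - mu_0 = (3.6667, 4.8333) - (2, 5) = (1.6667, -0.1667).

Step 2 — sample covariance matrix, S[i,j] = (1/(n-1)) · Σ_k (x_{k,i} - mean_i) · (x_{k,j} - mean_j), divisor n-1 = 5:
  S[X,X] = ((-0.6667)·(-0.6667) + (4.3333)·(4.3333) + (-0.6667)·(-0.6667) + (-1.6667)·(-1.6667) + (-1.6667)·(-1.6667) + (0.3333)·(0.3333)) / 5 = 25.3333/5 = 5.0667
  S[X,Y] = ((-0.6667)·(0.1667) + (4.3333)·(0.1667) + (-0.6667)·(-1.8333) + (-1.6667)·(1.1667) + (-1.6667)·(2.1667) + (0.3333)·(-1.8333)) / 5 = -4.3333/5 = -0.8667
  S[Y,Y] = ((0.1667)·(0.1667) + (0.1667)·(0.1667) + (-1.8333)·(-1.8333) + (1.1667)·(1.1667) + (2.1667)·(2.1667) + (-1.8333)·(-1.8333)) / 5 = 12.8333/5 = 2.5667
  S = [[5.0667, -0.8667],
 [-0.8667, 2.5667]].

Step 3 — invert S. det(S) = 5.0667·2.5667 - (-0.8667)² = 12.2533.
  S^{-1} = (1/det) · [[d, -b], [-b, a]] = [[0.2095, 0.0707],
 [0.0707, 0.4135]].

Step 4 — quadratic form (x̄ - mu_0)^T · S^{-1} · (x̄ - mu_0):
  S^{-1} · (x̄ - mu_0) = (0.3373, 0.049),
  (x̄ - mu_0)^T · [...] = (1.6667)·(0.3373) + (-0.1667)·(0.049) = 0.554.

Step 5 — scale by n: T² = 6 · 0.554 = 3.3243.

T² ≈ 3.3243


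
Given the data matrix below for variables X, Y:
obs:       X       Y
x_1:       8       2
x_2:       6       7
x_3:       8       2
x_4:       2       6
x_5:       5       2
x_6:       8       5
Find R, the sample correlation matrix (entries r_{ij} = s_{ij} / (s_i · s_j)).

Step 1 — column means:
  mean(X) = (8 + 6 + 8 + 2 + 5 + 8) / 6 = 37/6 = 6.1667
  mean(Y) = (2 + 7 + 2 + 6 + 2 + 5) / 6 = 24/6 = 4

Step 2 — sample variances and covariances s[i,j] = (1/(n-1)) · Σ_k (x_{k,i} - mean_i) · (x_{k,j} - mean_j), with n-1 = 5:
  s[X,X] = ((1.8333)·(1.8333) + (-0.1667)·(-0.1667) + (1.8333)·(1.8333) + (-4.1667)·(-4.1667) + (-1.1667)·(-1.1667) + (1.8333)·(1.8333)) / 5 = 28.8333/5 = 5.7667
  s[X,Y] = ((1.8333)·(-2) + (-0.1667)·(3) + (1.8333)·(-2) + (-4.1667)·(2) + (-1.1667)·(-2) + (1.8333)·(1)) / 5 = -12/5 = -2.4
  s[Y,Y] = ((-2)·(-2) + (3)·(3) + (-2)·(-2) + (2)·(2) + (-2)·(-2) + (1)·(1)) / 5 = 26/5 = 5.2
  Sample standard deviations s_i = √(s[i,i]):
  s(X) = √(5.7667) = 2.4014
  s(Y) = √(5.2) = 2.2804

Step 3 — r_{ij} = s_{ij} / (s_i · s_j):
  r[X,X] = 1 (diagonal).
  r[X,Y] = -2.4 / (2.4014 · 2.2804) = -2.4 / 5.476 = -0.4383
  r[Y,Y] = 1 (diagonal).

R is symmetric with unit diagonal. Assembling:

R = [[1, -0.4383],
 [-0.4383, 1]]


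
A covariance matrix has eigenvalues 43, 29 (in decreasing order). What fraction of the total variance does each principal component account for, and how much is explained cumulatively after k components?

Step 1 — total variance = trace(Sigma) = Σ λ_i = 43 + 29 = 72.

Step 2 — fraction explained by component i = λ_i / Σ λ:
  PC1: 43/72 = 0.5972
  PC2: 29/72 = 0.4028

Step 3 — cumulative fraction after k components = (λ_1 + ... + λ_k) / Σ λ:
  k = 1: 43/72 = 0.5972
  k = 2: (43 + 29)/72 = 72/72 = 1

Summary (fraction, with percent):

explained: PC1 0.5972 (59.72%), PC2 0.4028 (40.28%);  cumulative: 0.5972, 1


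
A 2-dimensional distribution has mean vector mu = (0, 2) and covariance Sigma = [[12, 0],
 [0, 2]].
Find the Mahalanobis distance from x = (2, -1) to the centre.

Step 1 — centre the observation: (x - mu) = (2, -3).

Step 2 — invert Sigma. det(Sigma) = 12·2 - (0)² = 24.
  Sigma^{-1} = (1/det) · [[d, -b], [-b, a]] = [[0.0833, 0],
 [0, 0.5]].

Step 3 — form the quadratic (x - mu)^T · Sigma^{-1} · (x - mu):
  Sigma^{-1} · (x - mu) = (0.1667, -1.5).
  (x - mu)^T · [Sigma^{-1} · (x - mu)] = (2)·(0.1667) + (-3)·(-1.5) = 4.8333.

Step 4 — take square root: d = √(4.8333) ≈ 2.1985.

d(x, mu) = √(4.8333) ≈ 2.1985


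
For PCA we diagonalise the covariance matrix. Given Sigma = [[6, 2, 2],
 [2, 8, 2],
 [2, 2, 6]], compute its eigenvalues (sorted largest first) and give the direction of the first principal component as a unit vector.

Step 1 — characteristic polynomial p(λ) = det(λI - Sigma) = λ³ - tr·λ² + c_1·λ - det, where tr = trace, c_1 = sum of the principal 2×2 minors, det = det(Sigma):
  tr = 6 + 8 + 6 = 20,
  c_1 = (6·8 - (2)²) + (6·6 - (2)²) + (8·6 - (2)²) = 44 + 32 + 44 = 120,
  det = 6·(8·6 - (2)²) - (2)·((2)·6 - (2)·(2)) + (2)·((2)·(2) - 8·(2)) = 6·(44) - (2)·(8) + (2)·(-12) = 224.
  So p(λ) = λ³ - 20λ² + 120λ - 224.
Step 2 — look for an integer root (rational root theorem: any rational root is an integer divisor of 224). Testing λ = 4:
  p(4) = 64 - 320 + 480 - 224 = 0  ✓
  Dividing out (λ - 4): p(λ) = (λ - 4)(λ² - 16λ + 56).
Step 3 — remaining eigenvalues from the quadratic λ² - 16λ + 56 = 0:
  Δ = 16² - 4·56 = 256 - 224 = 32,  λ = (16 ± √32)/2 = (16 ± 5.6569)/2 ≈ 10.8284 or 5.1716.
  Sorted: λ_1 = 10.8284,  λ_2 = 5.1716,  λ_3 = 4  (check: sum = 20 = tr ✓).

Step 4 — unit eigenvector for λ_1 ≈ 10.8284: v spans the null space of (Sigma - λ_1 I), whose rows are
  r_1 = (-4.8284, 2, 2),  r_2 = (2, -2.8284, 2),  r_3 = (2, 2, -4.8284).
  v is orthogonal to every row, so take v ∝ r_1 × r_2 = ((2)·(2) - (2)·(-2.8284), (2)·(2) - (-4.8284)·(2), (-4.8284)·(-2.8284) - (2)·(2)) ≈ (9.6569, 13.6569, 9.6569).
  Let u = (9.6569, 13.6569, 9.6569).
  ||u|| = √((9.6569)² + (13.6569)² + (9.6569)²) = √(373.0193) ≈ 19.3137,  v_1 = u/||u|| ≈ (0.5, 0.7071, 0.5) (||v_1|| = 1).

λ_1 = 10.8284,  λ_2 = 5.1716,  λ_3 = 4;  v_1 ≈ (0.5, 0.7071, 0.5)


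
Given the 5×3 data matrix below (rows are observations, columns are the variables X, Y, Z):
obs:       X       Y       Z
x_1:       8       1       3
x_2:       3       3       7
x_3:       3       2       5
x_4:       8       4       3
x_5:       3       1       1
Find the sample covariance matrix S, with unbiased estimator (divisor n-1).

Step 1 — column means:
  mean(X) = (8 + 3 + 3 + 8 + 3) / 5 = 25/5 = 5
  mean(Y) = (1 + 3 + 2 + 4 + 1) / 5 = 11/5 = 2.2
  mean(Z) = (3 + 7 + 5 + 3 + 1) / 5 = 19/5 = 3.8

Step 2 — sample covariance S[i,j] = (1/(n-1)) · Σ_k (x_{k,i} - mean_i) · (x_{k,j} - mean_j), with n-1 = 4.
  S[X,X] = ((3)·(3) + (-2)·(-2) + (-2)·(-2) + (3)·(3) + (-2)·(-2)) / 4 = 30/4 = 7.5
  S[X,Y] = ((3)·(-1.2) + (-2)·(0.8) + (-2)·(-0.2) + (3)·(1.8) + (-2)·(-1.2)) / 4 = 3/4 = 0.75
  S[X,Z] = ((3)·(-0.8) + (-2)·(3.2) + (-2)·(1.2) + (3)·(-0.8) + (-2)·(-2.8)) / 4 = -8/4 = -2
  S[Y,Y] = ((-1.2)·(-1.2) + (0.8)·(0.8) + (-0.2)·(-0.2) + (1.8)·(1.8) + (-1.2)·(-1.2)) / 4 = 6.8/4 = 1.7
  S[Y,Z] = ((-1.2)·(-0.8) + (0.8)·(3.2) + (-0.2)·(1.2) + (1.8)·(-0.8) + (-1.2)·(-2.8)) / 4 = 5.2/4 = 1.3
  S[Z,Z] = ((-0.8)·(-0.8) + (3.2)·(3.2) + (1.2)·(1.2) + (-0.8)·(-0.8) + (-2.8)·(-2.8)) / 4 = 20.8/4 = 5.2

S is symmetric (S[j,i] = S[i,j]). Assembling:

S = [[7.5, 0.75, -2],
 [0.75, 1.7, 1.3],
 [-2, 1.3, 5.2]]


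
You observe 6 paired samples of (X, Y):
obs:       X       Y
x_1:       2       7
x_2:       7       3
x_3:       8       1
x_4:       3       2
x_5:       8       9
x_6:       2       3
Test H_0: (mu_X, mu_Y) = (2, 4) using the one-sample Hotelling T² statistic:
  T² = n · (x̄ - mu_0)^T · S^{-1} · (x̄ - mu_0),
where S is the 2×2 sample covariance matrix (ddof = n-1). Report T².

Step 1 — sample mean vector:
  mean(X) = (2 + 7 + 8 + 3 + 8 + 2) / 6 = 30/6 = 5
  mean(Y) = (7 + 3 + 1 + 2 + 9 + 3) / 6 = 25/6 = 4.1667
  x̄ = (5, 4.1667),  deviation x̄ - mu_0 = (5, 4.1667) - (2, 4) = (3, 0.1667).

Step 2 — sample covariance matrix, S[i,j] = (1/(n-1)) · Σ_k (x_{k,i} - mean_i) · (x_{k,j} - mean_j), divisor n-1 = 5:
  S[X,X] = ((-3)·(-3) + (2)·(2) + (3)·(3) + (-2)·(-2) + (3)·(3) + (-3)·(-3)) / 5 = 44/5 = 8.8
  S[X,Y] = ((-3)·(2.8333) + (2)·(-1.1667) + (3)·(-3.1667) + (-2)·(-2.1667) + (3)·(4.8333) + (-3)·(-1.1667)) / 5 = 2/5 = 0.4
  S[Y,Y] = ((2.8333)·(2.8333) + (-1.1667)·(-1.1667) + (-3.1667)·(-3.1667) + (-2.1667)·(-2.1667) + (4.8333)·(4.8333) + (-1.1667)·(-1.1667)) / 5 = 48.8333/5 = 9.7667
  S = [[8.8, 0.4],
 [0.4, 9.7667]].

Step 3 — invert S. det(S) = 8.8·9.7667 - (0.4)² = 85.7867.
  S^{-1} = (1/det) · [[d, -b], [-b, a]] = [[0.1138, -0.0047],
 [-0.0047, 0.1026]].

Step 4 — quadratic form (x̄ - mu_0)^T · S^{-1} · (x̄ - mu_0):
  S^{-1} · (x̄ - mu_0) = (0.3408, 0.0031),
  (x̄ - mu_0)^T · [...] = (3)·(0.3408) + (0.1667)·(0.0031) = 1.0228.

Step 5 — scale by n: T² = 6 · 1.0228 = 6.1369.

T² ≈ 6.1369


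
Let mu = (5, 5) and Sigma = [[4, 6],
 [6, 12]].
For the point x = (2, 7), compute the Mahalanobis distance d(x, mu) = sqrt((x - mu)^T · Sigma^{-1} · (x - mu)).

Step 1 — centre the observation: (x - mu) = (-3, 2).

Step 2 — invert Sigma. det(Sigma) = 4·12 - (6)² = 12.
  Sigma^{-1} = (1/det) · [[d, -b], [-b, a]] = [[1, -0.5],
 [-0.5, 0.3333]].

Step 3 — form the quadratic (x - mu)^T · Sigma^{-1} · (x - mu):
  Sigma^{-1} · (x - mu) = (-4, 2.1667).
  (x - mu)^T · [Sigma^{-1} · (x - mu)] = (-3)·(-4) + (2)·(2.1667) = 16.3333.

Step 4 — take square root: d = √(16.3333) ≈ 4.0415.

d(x, mu) = √(16.3333) ≈ 4.0415


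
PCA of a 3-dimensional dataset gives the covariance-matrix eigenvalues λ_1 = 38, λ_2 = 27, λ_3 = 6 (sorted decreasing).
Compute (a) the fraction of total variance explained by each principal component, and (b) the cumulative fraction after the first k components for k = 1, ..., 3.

Step 1 — total variance = trace(Sigma) = Σ λ_i = 38 + 27 + 6 = 71.

Step 2 — fraction explained by component i = λ_i / Σ λ:
  PC1: 38/71 = 0.5352
  PC2: 27/71 = 0.3803
  PC3: 6/71 = 0.0845

Step 3 — cumulative fraction after k components = (λ_1 + ... + λ_k) / Σ λ:
  k = 1: 38/71 = 0.5352
  k = 2: (38 + 27)/71 = 65/71 = 0.9155
  k = 3: (38 + 27 + 6)/71 = 71/71 = 1

Summary (fraction, with percent):

explained: PC1 0.5352 (53.52%), PC2 0.3803 (38.03%), PC3 0.0845 (8.45%);  cumulative: 0.5352, 0.9155, 1
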